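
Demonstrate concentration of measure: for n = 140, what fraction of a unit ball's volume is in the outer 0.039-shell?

1 - (1-0.039)^140 ≈ 0.996187 ≈ 99.62%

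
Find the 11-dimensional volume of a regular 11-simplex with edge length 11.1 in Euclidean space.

Volume = 11.1^11 · √(12/2^11) / 11! ≈ 604.398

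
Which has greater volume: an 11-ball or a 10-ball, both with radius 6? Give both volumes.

V_11(6) ≈ 6.83547e+08. V_10(6) ≈ 1.54199e+08. The 11-ball is larger.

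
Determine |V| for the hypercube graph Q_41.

An n-cube has 2^n vertices; for n = 41 that is 2^41 = 2199023255552.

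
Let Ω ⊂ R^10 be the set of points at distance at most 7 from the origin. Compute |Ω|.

The n-ball volume is π^(n/2)·r^n/Γ(n/2+1). With n=10, r=7: V = 282475249·π^5/120 ≈ 7.20358e+08.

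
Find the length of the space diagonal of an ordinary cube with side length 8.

Diagonal = √3 · 8 ≈ 13.8564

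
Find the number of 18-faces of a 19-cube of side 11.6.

f_18(19-cube) = (19 choose 18) · 2^1 = 38.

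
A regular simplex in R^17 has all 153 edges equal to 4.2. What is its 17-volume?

V_17 = √(18) · 4.2^17 / (17! · 2^(17/2)) ≈ 1.29733e-06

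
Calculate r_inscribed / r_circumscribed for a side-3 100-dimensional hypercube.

For an n-cube of any side s, the inradius is s/2 and the circumradius is s√n/2, so the ratio is 1/√100 ≈ 0.1.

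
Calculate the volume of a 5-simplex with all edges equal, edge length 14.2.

For a regular n-simplex with edge a, V = (a^n / n!)·√((n+1)/2^n). With a=14.2, n=5: V ≈ 2083.34.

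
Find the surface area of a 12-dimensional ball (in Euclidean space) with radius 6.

S = n·V_n(r)/r = 12·V_12(6)/6 (volume-to-surface relation), giving 30233088·π^6/5 ≈ 5.81315e+09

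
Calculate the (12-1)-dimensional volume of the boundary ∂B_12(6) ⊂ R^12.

S_12(6) = 2·π^(12/2)·(6)^11 / Γ(12/2) = 30233088·π^6/5 ≈ 5.81315e+09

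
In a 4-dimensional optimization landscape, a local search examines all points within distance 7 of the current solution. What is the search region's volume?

Volume = π^{4/2}·(7)^4/Γ(3) = 2401·π^2/2 ≈ 11848.5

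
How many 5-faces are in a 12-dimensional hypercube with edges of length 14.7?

Choose 5 of 12 axes to span the face (C(12,5) = 792 ways), then fix each of the remaining 7 coordinates at one of its two extreme values (2^7 = 128 ways): 792·128 = 101376.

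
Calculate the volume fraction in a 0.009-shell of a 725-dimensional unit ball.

1 - (1-0.009)^725 ≈ 0.998576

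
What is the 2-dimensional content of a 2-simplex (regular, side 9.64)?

Area = (√3/4) · 9.64² = 40.2397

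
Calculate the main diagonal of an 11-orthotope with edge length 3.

d = √(3² + 3² + ... + 3²) [11 terms] = √(11·3²) = 3√11 ≈ 9.94987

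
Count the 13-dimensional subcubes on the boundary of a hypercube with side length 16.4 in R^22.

Number of 13-faces = C(22,13) · 2^(22-13) = 497420 · 512 = 254679040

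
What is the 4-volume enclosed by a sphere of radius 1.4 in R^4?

V_4(1.4) = π^(4/2) · (1.4)^4 / Γ(4/2 + 1) ≈ 18.9575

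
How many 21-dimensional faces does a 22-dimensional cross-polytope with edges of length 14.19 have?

Number of 21-faces = 2^(21+1) · C(22,21+1) = 4194304 · 1 = 4194304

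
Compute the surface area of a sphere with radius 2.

S = n·V_n(r)/r = 3·V_3(2)/2 (volume-to-surface relation), giving 4πr² = 4π·(2)² ≈ 50.2655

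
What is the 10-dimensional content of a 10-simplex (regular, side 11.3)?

V = (11.3^10 / 10!) · √((10+1) / 2^10) ≈ 969.545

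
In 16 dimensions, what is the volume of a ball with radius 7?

Volume = π^{16/2}·(7)^16/Γ(9) = 4747561509943·π^8/5760 ≈ 7.82073e+12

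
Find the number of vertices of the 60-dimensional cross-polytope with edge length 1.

Number of vertices = 2n = 120.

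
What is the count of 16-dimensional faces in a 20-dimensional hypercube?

An n-cube has C(n,k)·2^(n-k) k-faces. Here C(20,16)·2^4 = 4845·16 = 77520.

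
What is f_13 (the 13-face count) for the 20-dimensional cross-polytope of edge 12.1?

Each 13-face is the convex hull of 14 vertices, one chosen as ±e_i from each of 14 distinct axes: 2^14·C(20,14) = 635043840.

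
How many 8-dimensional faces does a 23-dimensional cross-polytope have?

An n-cross-polytope has 2^(k+1)·C(n,k+1) k-faces. Here 2^9·C(23,9) = 512·817190 = 418401280.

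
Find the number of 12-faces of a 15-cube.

f_12(15-cube) = (15 choose 12) · 2^3 = 3640.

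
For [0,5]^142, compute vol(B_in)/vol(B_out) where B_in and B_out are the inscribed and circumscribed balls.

Volume scales as r^n, and r_in/r_out = 1/√142, giving (1/√142)^142 ≈ 1.54002e-153.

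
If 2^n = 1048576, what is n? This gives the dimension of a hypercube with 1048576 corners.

2^n = 1048576 ⇒ n = log_2(1048576) = 20.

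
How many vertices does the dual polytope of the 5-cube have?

The 5-dimensional cross-polytope has 2n = 2·5 = 10 vertices.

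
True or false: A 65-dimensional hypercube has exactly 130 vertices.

False. The 65-cube has 2^65 = 36893488147419103232 vertices.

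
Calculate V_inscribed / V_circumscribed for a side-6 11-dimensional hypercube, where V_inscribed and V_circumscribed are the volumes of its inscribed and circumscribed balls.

V_in / V_out = (r_in/r_out)^11 = (1/√11)^11 = 11^(-11/2) ≈ 1.87215e-06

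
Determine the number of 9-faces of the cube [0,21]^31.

Number of 9-faces = C(31,9) · 2^(31-9) = 20160075 · 4194304 = 84557483212800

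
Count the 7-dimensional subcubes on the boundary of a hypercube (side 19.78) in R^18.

Choose 7 of 18 axes to span the face (C(18,7) = 31824 ways), then fix each of the remaining 11 coordinates at one of its two extreme values (2^11 = 2048 ways): 31824·2048 = 65175552.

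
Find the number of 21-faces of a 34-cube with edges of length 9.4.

Number of 21-faces = C(34,21) · 2^(34-21) = 927983760 · 8192 = 7602042961920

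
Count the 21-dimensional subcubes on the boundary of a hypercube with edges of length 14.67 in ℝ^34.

An n-cube has C(n,k)·2^(n-k) k-faces. Here C(34,21)·2^13 = 927983760·8192 = 7602042961920.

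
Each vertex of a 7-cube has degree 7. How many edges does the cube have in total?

The 7-cube has n·2^(n-1) = 7·2^6 = 7·64 = 448 edges.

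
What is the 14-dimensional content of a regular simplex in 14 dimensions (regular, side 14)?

V = (14^14 / 14!) · √((14+1) / 2^14) ≈ 3856.74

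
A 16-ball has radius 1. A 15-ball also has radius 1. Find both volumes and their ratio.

V_16(1) ≈ 0.235331. V_15(1) ≈ 0.381443. Ratio V_16/V_15 ≈ 0.6169.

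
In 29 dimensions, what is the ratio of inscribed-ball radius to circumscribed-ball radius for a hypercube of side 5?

r_in = 5/2 (half the side); r_out = 5√29/2 (half the diagonal). Ratio = 1/√29 ≈ 0.185695.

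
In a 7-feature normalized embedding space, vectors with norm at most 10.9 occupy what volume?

The n-ball volume is π^(n/2)·r^n/Γ(n/2+1). With n=7, r=10.9: V ≈ 8.63706e+07.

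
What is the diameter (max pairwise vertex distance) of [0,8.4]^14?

The space diagonal of an n-cube of side s is s√n. Here 8.4·√14 ≈ 31.4299.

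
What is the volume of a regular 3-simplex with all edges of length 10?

Volume = (√2/12) · 10³ = 117.851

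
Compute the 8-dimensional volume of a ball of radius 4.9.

Volume = π^{8/2}·(4.9)^8/Γ(5) ≈ 1.34883e+06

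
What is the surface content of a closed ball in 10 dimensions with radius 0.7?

S = n·V_n(r)/r = 10·V_10(0.7)/0.7 (volume-to-surface relation), giving 1.02908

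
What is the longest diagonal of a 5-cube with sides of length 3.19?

Diagonal = √5 · 3.19 ≈ 7.13306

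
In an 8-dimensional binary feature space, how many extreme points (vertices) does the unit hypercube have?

Number of vertices = 2^8 = 256.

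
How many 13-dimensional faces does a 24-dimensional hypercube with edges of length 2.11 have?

Choose 13 of 24 axes to span the face (C(24,13) = 2496144 ways), then fix each of the remaining 11 coordinates at one of its two extreme values (2^11 = 2048 ways): 2496144·2048 = 5112102912.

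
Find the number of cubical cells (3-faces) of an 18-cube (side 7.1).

f_3(18-cube) = (18 choose 3) · 2^15 = 26738688.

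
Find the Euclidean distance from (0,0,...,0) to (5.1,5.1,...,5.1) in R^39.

||(5.1,5.1,...,5.1)|| = √(39)·5.1 ≈ 31.8495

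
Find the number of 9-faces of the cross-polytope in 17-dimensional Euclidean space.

Number of 9-faces = 2^(9+1) · C(17,9+1) = 1024 · 19448 = 19914752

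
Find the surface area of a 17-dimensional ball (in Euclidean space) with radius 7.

|∂B_17(7)| = 2430751493090816·π^8/289575 ≈ 7.96487e+13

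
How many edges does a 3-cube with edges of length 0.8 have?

Number of 1-faces = C(3,1)·2^(3-1) = 3·4 = 12.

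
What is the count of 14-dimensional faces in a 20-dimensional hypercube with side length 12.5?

An n-cube has C(n,k)·2^(n-k) k-faces. Here C(20,14)·2^6 = 38760·64 = 2480640.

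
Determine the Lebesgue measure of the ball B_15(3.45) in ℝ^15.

V_15(3.45) = π^(15/2) · (3.45)^15 / Γ(15/2 + 1) ≈ 4.45365e+07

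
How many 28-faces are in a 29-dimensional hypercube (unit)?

f_28(29-cube) = (29 choose 28) · 2^1 = 58.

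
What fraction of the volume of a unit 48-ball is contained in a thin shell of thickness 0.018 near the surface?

V(inner)/V(outer) = ((1-0.018)/1)^48 ≈ 0.4182, so the shell fraction is 0.581831.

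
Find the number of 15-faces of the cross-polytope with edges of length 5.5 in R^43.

Each 15-face is the convex hull of 16 vertices, one chosen as ±e_i from each of 16 distinct axes: 2^16·C(43,16) = 17378977331150848.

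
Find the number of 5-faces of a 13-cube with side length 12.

An n-cube has C(n,k)·2^(n-k) k-faces. Here C(13,5)·2^8 = 1287·256 = 329472.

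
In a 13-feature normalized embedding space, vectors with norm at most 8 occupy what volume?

V_13(8) = π^(13/2) · (8)^13 / Γ(13/2 + 1) = 70368744177664·π^6/135135 ≈ 5.00623e+11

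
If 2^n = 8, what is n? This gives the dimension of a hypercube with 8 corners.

n = log_2(8) = 3.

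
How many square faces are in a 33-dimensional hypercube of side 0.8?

f_2(33-cube) = (33 choose 2) · 2^31 = 1133871366144.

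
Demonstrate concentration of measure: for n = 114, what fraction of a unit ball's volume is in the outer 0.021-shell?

1 - (1-0.021)^114 ≈ 0.911033 ≈ 91.10%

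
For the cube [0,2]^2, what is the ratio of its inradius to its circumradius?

Ratio = (s/2)/(s√2/2) = 2^(-1/2) ≈ 0.707107.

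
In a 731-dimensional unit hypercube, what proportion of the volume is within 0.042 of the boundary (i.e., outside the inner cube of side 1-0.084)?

1 - (1 - 2·0.042)^731 = 1 - 0.916^731 ≈ 1 - 1.398e-28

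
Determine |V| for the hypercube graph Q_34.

The 34-cube has 2^34 = 17179869184 vertices.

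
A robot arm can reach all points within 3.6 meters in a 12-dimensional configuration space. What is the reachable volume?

Volume = π^{12/2}·(3.6)^12/Γ(7) ≈ 6.32698e+06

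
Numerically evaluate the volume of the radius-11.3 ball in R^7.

V_7(11.3) = π^(7/2) · (11.3)^7 / Γ(7/2 + 1) ≈ 1.11155e+08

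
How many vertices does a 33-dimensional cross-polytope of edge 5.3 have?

Number of vertices = 2n = 66.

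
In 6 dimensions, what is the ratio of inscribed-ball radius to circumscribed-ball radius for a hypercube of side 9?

r_in / r_out = (9/2) / (9√6/2) = 1/√6 ≈ 0.408248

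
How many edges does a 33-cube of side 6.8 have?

Each of the 2^33 = 8589934592 vertices has degree 33; total edges = 33·2^33/2 = 141733920768.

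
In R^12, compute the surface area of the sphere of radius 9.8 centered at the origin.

S = n·V_n(r)/r = 12·V_12(9.8)/9.8 (volume-to-surface relation), giving 1.28302e+12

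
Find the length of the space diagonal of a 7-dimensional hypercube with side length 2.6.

The space diagonal of an n-cube of side s is s√n. Here 2.6·√7 ≈ 6.87895.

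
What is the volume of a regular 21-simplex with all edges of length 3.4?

V_21 = √(22) · 3.4^21 / (21! · 2^(21/2)) ≈ 9.18565e-12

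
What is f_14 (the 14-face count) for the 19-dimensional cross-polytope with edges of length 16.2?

f_14(19-orthoplex) = 2^15 · (19 choose 15) = 127008768.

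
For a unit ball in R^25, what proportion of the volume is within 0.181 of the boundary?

1 - (1-0.181)^25 ≈ 0.993206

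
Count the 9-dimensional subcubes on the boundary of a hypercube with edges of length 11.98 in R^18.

Choose 9 of 18 axes to span the face (C(18,9) = 48620 ways), then fix each of the remaining 9 coordinates at one of its two extreme values (2^9 = 512 ways): 48620·512 = 24893440.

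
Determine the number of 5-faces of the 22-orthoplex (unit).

Each 5-face is the convex hull of 6 vertices, one chosen as ±e_i from each of 6 distinct axes: 2^6·C(22,6) = 4775232.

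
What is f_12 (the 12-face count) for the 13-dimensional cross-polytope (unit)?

f_12(13-orthoplex) = 2^13 · (13 choose 13) = 8192.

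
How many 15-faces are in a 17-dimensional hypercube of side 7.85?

Choose 15 of 17 axes to span the face (C(17,15) = 136 ways), then fix each of the remaining 2 coordinates at one of its two extreme values (2^2 = 4 ways): 136·4 = 544.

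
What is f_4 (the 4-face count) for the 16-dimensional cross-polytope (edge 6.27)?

Each 4-face is the convex hull of 5 vertices, one chosen as ±e_i from each of 5 distinct axes: 2^5·C(16,5) = 139776.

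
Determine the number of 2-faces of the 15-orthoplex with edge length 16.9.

An n-cross-polytope has 2^(k+1)·C(n,k+1) k-faces. Here 2^3·C(15,3) = 8·455 = 3640.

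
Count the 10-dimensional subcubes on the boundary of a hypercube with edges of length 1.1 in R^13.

Choose 10 of 13 axes to span the face (C(13,10) = 286 ways), then fix each of the remaining 3 coordinates at one of its two extreme values (2^3 = 8 ways): 286·8 = 2288.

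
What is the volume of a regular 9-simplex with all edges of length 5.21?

V_9 = √(10) · 5.21^9 / (9! · 2^(9/2)) ≈ 1.08928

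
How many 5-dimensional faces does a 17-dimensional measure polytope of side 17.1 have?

An n-cube has C(n,k)·2^(n-k) k-faces. Here C(17,5)·2^12 = 6188·4096 = 25346048.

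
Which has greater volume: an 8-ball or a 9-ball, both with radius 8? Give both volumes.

V_8(8) ≈ 6.80939e+07. V_9(8) ≈ 4.42718e+08. The 9-ball is larger.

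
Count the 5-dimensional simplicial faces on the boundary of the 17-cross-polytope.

Each 5-face is the convex hull of 6 vertices, one chosen as ±e_i from each of 6 distinct axes: 2^6·C(17,6) = 792064.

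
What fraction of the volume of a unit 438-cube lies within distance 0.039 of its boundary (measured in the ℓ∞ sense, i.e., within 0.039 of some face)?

Shell fraction = 1 - (1-0.078)^438 ≈ 1 - 3.566e-16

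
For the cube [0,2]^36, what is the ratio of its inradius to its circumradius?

Ratio = (s/2)/(s√36/2) = 36^(-1/2) ≈ 0.166667.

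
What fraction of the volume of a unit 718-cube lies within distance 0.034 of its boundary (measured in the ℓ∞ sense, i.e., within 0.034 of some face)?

The inner cube has side 1-2·0.034 = 0.932 and volume (0.932)^718 ≈ 1.098e-22, so the shell holds 1 - 1.098e-22 of the volume.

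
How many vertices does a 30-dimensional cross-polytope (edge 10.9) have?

An n-cross-polytope has 2n vertices; here n = 30, giving 60.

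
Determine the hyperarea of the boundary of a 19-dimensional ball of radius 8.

|∂B_19(8)| = 18446744073709551616·π^9/34459425 ≈ 1.59573e+16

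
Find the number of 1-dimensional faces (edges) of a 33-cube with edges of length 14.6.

Number of 1-faces = C(33,1)·2^(33-1) = 33·4294967296 = 141733920768.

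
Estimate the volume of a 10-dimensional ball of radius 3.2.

V_10(3.2) = π^(10/2) · (3.2)^10 / Γ(10/2 + 1) ≈ 287123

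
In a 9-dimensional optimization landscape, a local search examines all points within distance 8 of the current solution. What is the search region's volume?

The n-ball volume is π^(n/2)·r^n/Γ(n/2+1). With n=9, r=8: V = 4294967296·π^4/945 ≈ 4.42718e+08.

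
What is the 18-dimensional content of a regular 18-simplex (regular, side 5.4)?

Volume = 5.4^18 · √(19/2^18) / 18! ≈ 2.027e-05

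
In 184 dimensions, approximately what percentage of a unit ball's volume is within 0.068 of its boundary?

1 - (1-0.068)^184 ≈ 0.9999976421 ≈ 99.999764%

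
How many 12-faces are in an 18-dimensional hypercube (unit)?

f_12(18-cube) = (18 choose 12) · 2^6 = 1188096.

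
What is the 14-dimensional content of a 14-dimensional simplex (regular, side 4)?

Volume = 4^14 · √(15/2^14) / 14! ≈ 9.31681e-05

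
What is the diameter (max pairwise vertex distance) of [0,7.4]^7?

The space diagonal of an n-cube of side s is s√n. Here 7.4·√7 ≈ 19.5786.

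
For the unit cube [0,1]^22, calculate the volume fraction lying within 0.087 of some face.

The inner cube has side 1-2·0.087 = 0.826 and volume (0.826)^22 ≈ 0.01491, so the shell holds 0.985087 of the volume.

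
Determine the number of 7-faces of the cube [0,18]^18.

An n-cube has C(n,k)·2^(n-k) k-faces. Here C(18,7)·2^11 = 31824·2048 = 65175552.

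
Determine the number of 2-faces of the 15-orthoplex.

Each 2-face is the convex hull of 3 vertices, one chosen as ±e_i from each of 3 distinct axes: 2^3·C(15,3) = 3640.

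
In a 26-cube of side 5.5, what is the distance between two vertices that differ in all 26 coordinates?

d = √(5.5² + 5.5² + ... + 5.5²) [26 terms] = √(26·5.5²) = 5.5√26 ≈ 28.0446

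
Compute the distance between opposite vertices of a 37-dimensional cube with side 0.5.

||(0.5,0.5,...,0.5)|| = √(37)·0.5 ≈ 3.04138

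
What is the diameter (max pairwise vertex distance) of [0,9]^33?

Diagonal = √33 · 9 ≈ 51.7011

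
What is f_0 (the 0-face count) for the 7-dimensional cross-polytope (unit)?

An n-cross-polytope has 2^(k+1)·C(n,k+1) k-faces. Here 2^1·C(7,1) = 2·7 = 14.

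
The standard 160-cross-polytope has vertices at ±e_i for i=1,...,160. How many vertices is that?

The vertices are ±e_1, ..., ±e_160, so there are 2·160 = 320.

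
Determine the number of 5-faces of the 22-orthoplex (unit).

Number of 5-faces = 2^(5+1) · C(22,5+1) = 64 · 74613 = 4775232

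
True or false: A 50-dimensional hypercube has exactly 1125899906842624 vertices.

True. The 50-cube has 2^50 = 1125899906842624 vertices.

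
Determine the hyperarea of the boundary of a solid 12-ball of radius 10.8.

S = n·V_n(r)/r = 12·V_12(10.8)/10.8 (volume-to-surface relation), giving 3.73602e+12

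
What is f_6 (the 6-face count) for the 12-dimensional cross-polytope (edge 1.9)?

An n-cross-polytope has 2^(k+1)·C(n,k+1) k-faces. Here 2^7·C(12,7) = 128·792 = 101376.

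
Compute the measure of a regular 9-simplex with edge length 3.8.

Volume = 3.8^9 · √(10/2^9) / 9! ≈ 0.0636289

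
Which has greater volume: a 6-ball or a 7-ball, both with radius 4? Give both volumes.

V_6(4.0) ≈ 21167. V_7(4.0) ≈ 77410.6. The 7-ball is larger.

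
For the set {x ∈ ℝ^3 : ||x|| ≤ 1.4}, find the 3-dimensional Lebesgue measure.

The n-ball volume is π^(n/2)·r^n/Γ(n/2+1). With n=3, r=1.4: V ≈ 11.494.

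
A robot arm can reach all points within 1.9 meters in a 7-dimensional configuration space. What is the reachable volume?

V_7(1.9) = π^(7/2) · (1.9)^7 / Γ(7/2 + 1) ≈ 422.333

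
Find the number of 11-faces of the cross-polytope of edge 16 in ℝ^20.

Number of 11-faces = 2^(11+1) · C(20,11+1) = 4096 · 125970 = 515973120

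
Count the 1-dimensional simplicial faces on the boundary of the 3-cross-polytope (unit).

An n-cross-polytope has 2^(k+1)·C(n,k+1) k-faces. Here 2^2·C(3,2) = 4·3 = 12.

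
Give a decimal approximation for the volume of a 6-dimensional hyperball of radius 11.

V_6(11) = π^(6/2) · (11)^6 / Γ(6/2 + 1) = 1771561·π^3/6 ≈ 9.15492e+06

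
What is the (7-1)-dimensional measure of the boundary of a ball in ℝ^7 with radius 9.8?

|∂B_7(9.8)| ≈ 2.92978e+07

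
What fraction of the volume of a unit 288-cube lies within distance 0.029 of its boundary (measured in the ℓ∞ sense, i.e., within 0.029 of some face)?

Shell fraction = 1 - (1-0.058)^288 ≈ 0.9999999664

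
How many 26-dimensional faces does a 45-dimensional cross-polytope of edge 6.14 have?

Number of 26-faces = 2^(26+1) · C(45,26+1) = 134217728 · 1715884494940 = 230302118421274296320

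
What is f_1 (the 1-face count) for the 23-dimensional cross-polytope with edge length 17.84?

f_1(23-orthoplex) = 2^2 · (23 choose 2) = 1012.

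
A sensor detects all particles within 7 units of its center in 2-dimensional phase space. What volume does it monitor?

The n-ball volume is π^(n/2)·r^n/Γ(n/2+1). With n=2, r=7: V = 49·π ≈ 153.938.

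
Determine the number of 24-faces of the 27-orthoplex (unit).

An n-cross-polytope has 2^(k+1)·C(n,k+1) k-faces. Here 2^25·C(27,25) = 33554432·351 = 11777605632.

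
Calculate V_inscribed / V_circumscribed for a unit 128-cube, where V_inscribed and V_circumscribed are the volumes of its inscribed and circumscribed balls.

V_in/V_out = n^(-n/2) = 128^(-128/2) ≈ 1.37582e-135.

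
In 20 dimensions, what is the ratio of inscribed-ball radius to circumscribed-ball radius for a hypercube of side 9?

r_in = 9/2 (half the side); r_out = 9√20/2 (half the diagonal). Ratio = 1/√20 ≈ 0.223607.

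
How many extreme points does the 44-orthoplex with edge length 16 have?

The 44-dimensional cross-polytope has 2n = 2·44 = 88 vertices.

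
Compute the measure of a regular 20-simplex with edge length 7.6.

V_20 = √(21) · 7.6^20 / (20! · 2^(20/2)) ≈ 0.000760251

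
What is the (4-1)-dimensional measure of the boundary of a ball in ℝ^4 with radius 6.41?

S_4(6.41) = 2·π^(4/2)·(6.41)^3 / Γ(4/2) ≈ 5198.81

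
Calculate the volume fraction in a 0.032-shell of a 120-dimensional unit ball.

V(inner)/V(outer) = ((1-0.032)/1)^120 ≈ 0.02019, so the shell fraction is 0.979814.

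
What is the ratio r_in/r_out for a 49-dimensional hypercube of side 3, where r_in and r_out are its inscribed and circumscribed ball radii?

Ratio = (s/2)/(s√49/2) = 49^(-1/2) ≈ 0.142857.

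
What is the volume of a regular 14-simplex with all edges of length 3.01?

V = (3.01^14 / 14!) · √((14+1) / 2^14) ≈ 1.73923e-06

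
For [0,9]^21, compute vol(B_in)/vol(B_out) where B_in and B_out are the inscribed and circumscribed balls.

Volume scales as r^n, and r_in/r_out = 1/√21, giving (1/√21)^21 ≈ 1.30827e-14.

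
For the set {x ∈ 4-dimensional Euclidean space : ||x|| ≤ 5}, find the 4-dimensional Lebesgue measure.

Volume = π^{4/2}·(5)^4/Γ(3) = 625·π^2/2 ≈ 3084.25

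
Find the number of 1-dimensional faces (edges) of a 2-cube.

Number of 1-faces = C(2,1)·2^(2-1) = 2·2 = 4.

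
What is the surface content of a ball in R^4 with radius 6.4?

S_4(6.4) = 2·π^(4/2)·(6.4)^3 / Γ(4/2) ≈ 5174.52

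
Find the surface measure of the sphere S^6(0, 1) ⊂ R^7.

The surface area of an n-ball is 2π^(n/2) r^(n-1) / Γ(n/2). For n=7, r=1: 16·π^3/15 ≈ 33.0734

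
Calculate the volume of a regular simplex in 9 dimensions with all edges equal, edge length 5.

Volume = 5^9 · √(10/2^9) / 9! ≈ 0.752198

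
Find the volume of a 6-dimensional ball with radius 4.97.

The n-ball volume is π^(n/2)·r^n/Γ(n/2+1). With n=6, r=4.97: V ≈ 77881.9.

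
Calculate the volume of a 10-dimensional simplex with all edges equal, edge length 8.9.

Volume = 8.9^10 · √(11/2^10) / 10! ≈ 89.0601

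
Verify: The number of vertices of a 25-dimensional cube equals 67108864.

False. The 25-cube has 2^25 = 33554432 vertices.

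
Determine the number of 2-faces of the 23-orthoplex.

Number of 2-faces = 2^(2+1) · C(23,2+1) = 8 · 1771 = 14168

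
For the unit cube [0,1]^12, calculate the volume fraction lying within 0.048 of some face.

The inner cube has side 1-2·0.048 = 0.904 and volume (0.904)^12 ≈ 0.2979, so the shell holds 0.702134 of the volume.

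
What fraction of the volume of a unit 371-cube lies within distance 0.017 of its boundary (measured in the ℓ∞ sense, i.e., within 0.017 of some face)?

The inner cube has side 1-2·0.017 = 0.966 and volume (0.966)^371 ≈ 2.67e-06, so the shell holds 0.99999733 of the volume.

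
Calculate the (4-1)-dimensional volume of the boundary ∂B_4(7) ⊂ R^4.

S_4(7) = 2·π^(4/2)·(7)^3 / Γ(4/2) = 686·π^2 ≈ 6770.55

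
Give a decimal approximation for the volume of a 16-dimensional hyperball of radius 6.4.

The n-ball volume is π^(n/2)·r^n/Γ(n/2+1). With n=16, r=6.4: V ≈ 1.86448e+12.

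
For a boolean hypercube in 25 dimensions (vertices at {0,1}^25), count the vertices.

Number of vertices = 2^25 = 33554432.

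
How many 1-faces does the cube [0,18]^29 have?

The 29-cube has n·2^(n-1) = 29·2^28 = 29·268435456 = 7784628224 edges.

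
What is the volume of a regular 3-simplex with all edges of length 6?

Volume = (√2/12) · 6³ = 25.4558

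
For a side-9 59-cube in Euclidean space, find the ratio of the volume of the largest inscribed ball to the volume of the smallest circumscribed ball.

V_in/V_out = n^(-n/2) = 59^(-59/2) ≈ 5.75262e-53.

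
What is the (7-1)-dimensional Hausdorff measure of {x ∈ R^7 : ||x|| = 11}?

The surface area of an n-ball is 2π^(n/2) r^(n-1) / Γ(n/2). For n=7, r=11: 28344976·π^3/15 ≈ 5.85915e+07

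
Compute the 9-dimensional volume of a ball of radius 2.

The n-ball volume is π^(n/2)·r^n/Γ(n/2+1). With n=9, r=2: V = 16384·π^4/945 ≈ 1688.84.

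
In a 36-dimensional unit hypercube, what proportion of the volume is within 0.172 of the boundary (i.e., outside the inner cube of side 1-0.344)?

Shell fraction = 1 - (1-0.344)^36 ≈ 0.9999997438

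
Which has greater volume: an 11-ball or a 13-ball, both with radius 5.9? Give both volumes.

V_11(5.9) ≈ 5.68168e+08. V_13(5.9) ≈ 9.55911e+09. The 13-ball is larger.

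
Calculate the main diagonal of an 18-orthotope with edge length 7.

d = √(7² + 7² + ... + 7²) [18 terms] = √(18·7²) = 7√18 ≈ 29.6985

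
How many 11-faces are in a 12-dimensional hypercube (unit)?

An n-cube has C(n,k)·2^(n-k) k-faces. Here C(12,11)·2^1 = 12·2 = 24.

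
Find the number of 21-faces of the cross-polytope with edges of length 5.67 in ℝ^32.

An n-cross-polytope has 2^(k+1)·C(n,k+1) k-faces. Here 2^22·C(32,22) = 4194304·64512240 = 270583946280960.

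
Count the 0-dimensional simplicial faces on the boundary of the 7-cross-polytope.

f_0(7-orthoplex) = 2^1 · (7 choose 1) = 14.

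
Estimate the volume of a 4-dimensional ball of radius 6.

The n-ball volume is π^(n/2)·r^n/Γ(n/2+1). With n=4, r=6: V = 648·π^2 ≈ 6395.5.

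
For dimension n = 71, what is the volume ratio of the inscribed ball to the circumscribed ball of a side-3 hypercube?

Volume scales as r^n, and r_in/r_out = 1/√71, giving (1/√71)^71 ≈ 1.9069e-66.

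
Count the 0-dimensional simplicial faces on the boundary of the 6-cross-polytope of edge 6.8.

Each 0-face is the convex hull of 1 vertex, one chosen as ±e_i from each of 1 distinct axis: 2^1·C(6,1) = 12.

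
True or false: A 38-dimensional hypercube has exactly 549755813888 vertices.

False. The 38-cube has 2^38 = 274877906944 vertices.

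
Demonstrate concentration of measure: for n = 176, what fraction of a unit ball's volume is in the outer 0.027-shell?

1 - (1-0.027)^176 ≈ 0.991912 ≈ 99.19%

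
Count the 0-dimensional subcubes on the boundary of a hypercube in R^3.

f_0(3-cube) = (3 choose 0) · 2^3 = 8.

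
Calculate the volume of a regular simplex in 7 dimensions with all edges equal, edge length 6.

For a regular n-simplex with edge a, V = (a^n / n!)·√((n+1)/2^n). With a=6, n=7: V ≈ 13.8857.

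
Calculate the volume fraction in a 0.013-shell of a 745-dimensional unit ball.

V(inner)/V(outer) = ((1-0.013)/1)^745 ≈ 5.838e-05, so the shell fraction is 0.999942.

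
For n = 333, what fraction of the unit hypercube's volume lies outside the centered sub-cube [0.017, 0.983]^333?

Shell fraction = 1 - (1-0.034)^333 ≈ 0.99999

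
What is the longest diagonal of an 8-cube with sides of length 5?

||(5,5,...,5)|| = √(8)·5 ≈ 14.1421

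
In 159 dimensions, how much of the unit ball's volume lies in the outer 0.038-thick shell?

Shell fraction = 1 - (1-0.038)^159 ≈ 0.997887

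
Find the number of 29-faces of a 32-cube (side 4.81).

An n-cube has C(n,k)·2^(n-k) k-faces. Here C(32,29)·2^3 = 4960·8 = 39680.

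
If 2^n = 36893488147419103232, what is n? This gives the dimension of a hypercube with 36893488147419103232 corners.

The n-cube has 2^n vertices, and 36893488147419103232 = 2^65, so n = 65.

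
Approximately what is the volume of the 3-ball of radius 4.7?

The n-ball volume is π^(n/2)·r^n/Γ(n/2+1). With n=3, r=4.7: V ≈ 434.893.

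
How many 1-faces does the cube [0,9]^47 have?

An n-cube has n·2^(n-1) edges. With n = 47: 47·70368744177664 = 3307330976350208.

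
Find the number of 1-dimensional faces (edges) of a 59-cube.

Number of 1-faces = C(59,1)·2^(59-1) = 59·288230376151711744 = 17005592192950992896.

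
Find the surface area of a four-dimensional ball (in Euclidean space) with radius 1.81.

S = n·V_n(r)/r = 4·V_4(1.81)/1.81 (volume-to-surface relation), giving 117.048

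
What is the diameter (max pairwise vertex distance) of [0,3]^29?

||(3,3,...,3)|| = √(29)·3 ≈ 16.1555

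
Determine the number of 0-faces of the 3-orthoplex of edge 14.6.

Each 0-face is the convex hull of 1 vertex, one chosen as ±e_i from each of 1 distinct axis: 2^1·C(3,1) = 6.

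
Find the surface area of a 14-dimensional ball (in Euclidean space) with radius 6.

The surface area of an n-ball is 2π^(n/2) r^(n-1) / Γ(n/2). For n=14, r=6: 181398528·π^7/5 ≈ 1.09575e+11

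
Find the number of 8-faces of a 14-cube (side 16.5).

f_8(14-cube) = (14 choose 8) · 2^6 = 192192.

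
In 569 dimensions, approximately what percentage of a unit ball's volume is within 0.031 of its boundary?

1 - (1-0.031)^569 ≈ 0.9999999835 ≈ 99.999998%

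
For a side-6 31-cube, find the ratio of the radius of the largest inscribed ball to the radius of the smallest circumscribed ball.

r_in / r_out = (6/2) / (6√31/2) = 1/√31 ≈ 0.179605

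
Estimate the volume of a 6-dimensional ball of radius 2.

V = 32·π^3/3 ≈ 330.734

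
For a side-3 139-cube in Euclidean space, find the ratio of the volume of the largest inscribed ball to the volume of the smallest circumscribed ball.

V_in / V_out = (r_in/r_out)^139 = (1/√139)^139 = 139^(-139/2) ≈ 1.1494e-149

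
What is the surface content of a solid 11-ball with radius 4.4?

|∂B_11(4.4)| ≈ 5.63669e+07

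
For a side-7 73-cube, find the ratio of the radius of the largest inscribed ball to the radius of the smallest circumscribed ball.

Ratio = (s/2)/(s√73/2) = 73^(-1/2) ≈ 0.117041.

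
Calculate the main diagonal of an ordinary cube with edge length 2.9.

The space diagonal of an n-cube of side s is s√n. Here 2.9·√3 ≈ 5.02295.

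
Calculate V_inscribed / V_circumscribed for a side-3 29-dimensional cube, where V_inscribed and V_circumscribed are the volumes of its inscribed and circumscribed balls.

V_in / V_out = (r_in/r_out)^29 = (1/√29)^29 = 29^(-29/2) ≈ 6.24064e-22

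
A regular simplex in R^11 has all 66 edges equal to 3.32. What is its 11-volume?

V = (3.32^11 / 11!) · √((11+1) / 2^11) ≈ 0.00103583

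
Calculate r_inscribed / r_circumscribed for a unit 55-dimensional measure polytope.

For an n-cube of any side s, the inradius is s/2 and the circumradius is s√n/2, so the ratio is 1/√55 ≈ 0.13484.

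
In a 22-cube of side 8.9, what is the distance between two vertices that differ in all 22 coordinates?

||(8.9,8.9,...,8.9)|| = √(22)·8.9 ≈ 41.7447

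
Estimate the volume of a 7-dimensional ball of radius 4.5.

Volume = π^{7/2}·(4.5)^7/Γ(9/2) = 1594323·π^3/280 ≈ 176550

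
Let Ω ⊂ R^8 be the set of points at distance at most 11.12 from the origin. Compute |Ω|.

Volume = π^{8/2}·(11.12)^8/Γ(5) ≈ 9.48913e+08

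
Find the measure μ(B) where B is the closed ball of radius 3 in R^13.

Volume = π^{13/2}·(3)^13/Γ(15/2) = 7558272·π^6/5005 ≈ 1.45184e+06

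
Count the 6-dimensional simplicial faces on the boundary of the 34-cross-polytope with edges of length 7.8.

f_6(34-orthoplex) = 2^7 · (34 choose 7) = 688590848.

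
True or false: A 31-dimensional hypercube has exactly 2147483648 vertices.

True. The 31-cube has 2^31 = 2147483648 vertices.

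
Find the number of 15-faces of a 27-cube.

f_15(27-cube) = (27 choose 15) · 2^12 = 71204290560.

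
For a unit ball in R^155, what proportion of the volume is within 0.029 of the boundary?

Shell fraction = 1 - (1-0.029)^155 ≈ 0.989553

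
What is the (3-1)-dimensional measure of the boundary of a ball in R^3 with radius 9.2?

S_3(9.2) = 2·π^(3/2)·(9.2)^2 / Γ(3/2) = 4πr² = 4π·(9.2)² ≈ 1063.62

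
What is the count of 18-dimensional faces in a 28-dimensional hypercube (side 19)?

f_18(28-cube) = (28 choose 18) · 2^10 = 13438064640.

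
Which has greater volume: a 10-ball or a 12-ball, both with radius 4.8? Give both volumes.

V_10(4.8) ≈ 1.6557e+07. V_12(4.8) ≈ 1.99738e+08. The 12-ball is larger.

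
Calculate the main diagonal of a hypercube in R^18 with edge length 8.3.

||(8.3,8.3,...,8.3)|| = √(18)·8.3 ≈ 35.2139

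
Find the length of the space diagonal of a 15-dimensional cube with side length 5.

Diagonal = √15 · 5 ≈ 19.3649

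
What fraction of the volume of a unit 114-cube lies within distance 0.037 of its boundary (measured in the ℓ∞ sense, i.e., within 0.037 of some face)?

1 - (1 - 2·0.037)^114 = 1 - 0.926^114 ≈ 0.999844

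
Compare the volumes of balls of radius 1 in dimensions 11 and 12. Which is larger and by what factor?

V_11(1) ≈ 1.8841, V_12(1) ≈ 1.33526. The 11-ball is larger by a factor of 1.411.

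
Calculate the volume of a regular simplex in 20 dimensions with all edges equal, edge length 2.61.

V = (2.61^20 / 20!) · √((20+1) / 2^20) ≈ 3.95818e-13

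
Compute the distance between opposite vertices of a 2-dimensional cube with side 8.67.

Diagonal = √2 · 8.67 ≈ 12.2612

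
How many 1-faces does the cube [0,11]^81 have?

Each of the 2^81 = 2417851639229258349412352 vertices has degree 81; total edges = 81·2^81/2 = 97922991388784963151200256.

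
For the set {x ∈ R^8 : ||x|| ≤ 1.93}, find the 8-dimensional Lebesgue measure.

Volume = π^{8/2}·(1.93)^8/Γ(5) ≈ 781.352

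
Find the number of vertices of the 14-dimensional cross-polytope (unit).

An n-cross-polytope has 2n vertices; here n = 14, giving 28.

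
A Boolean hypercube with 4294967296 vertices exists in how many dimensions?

The n-cube has 2^n vertices, and 4294967296 = 2^32, so n = 32.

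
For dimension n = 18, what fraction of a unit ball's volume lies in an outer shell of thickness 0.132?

1 - (1-0.132)^18 ≈ 0.921773 ≈ 92.18%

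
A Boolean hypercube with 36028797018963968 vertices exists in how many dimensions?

n = log_2(36028797018963968) = 55.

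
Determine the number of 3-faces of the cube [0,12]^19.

f_3(19-cube) = (19 choose 3) · 2^16 = 63504384.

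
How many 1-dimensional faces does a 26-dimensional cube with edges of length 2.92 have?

Choose 1 of 26 axes to span the face (C(26,1) = 26 ways), then fix each of the remaining 25 coordinates at one of its two extreme values (2^25 = 33554432 ways): 26·33554432 = 872415232.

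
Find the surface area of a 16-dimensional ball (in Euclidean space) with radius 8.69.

S = n·V_n(r)/r = 16·V_16(8.69)/8.69 (volume-to-surface relation), giving 4.58242e+14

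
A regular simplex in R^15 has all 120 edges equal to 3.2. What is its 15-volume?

V_15 = √(16) · 3.2^15 / (15! · 2^(15/2)) ≈ 6.38389e-07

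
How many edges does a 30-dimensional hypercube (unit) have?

Each of the 2^30 = 1073741824 vertices has degree 30; total edges = 30·2^30/2 = 16106127360.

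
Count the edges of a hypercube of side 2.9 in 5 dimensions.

The 5-cube has n·2^(n-1) = 5·2^4 = 5·16 = 80 edges.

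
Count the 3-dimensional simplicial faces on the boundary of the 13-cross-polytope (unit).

An n-cross-polytope has 2^(k+1)·C(n,k+1) k-faces. Here 2^4·C(13,4) = 16·715 = 11440.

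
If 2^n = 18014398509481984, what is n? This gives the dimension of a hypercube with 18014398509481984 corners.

The n-cube has 2^n vertices, and 18014398509481984 = 2^54, so n = 54.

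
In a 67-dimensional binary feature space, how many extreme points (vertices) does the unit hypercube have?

The 67-cube has 2^67 = 147573952589676412928 vertices.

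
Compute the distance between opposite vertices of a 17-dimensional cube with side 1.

Diagonal = √17 · 1 ≈ 4.12311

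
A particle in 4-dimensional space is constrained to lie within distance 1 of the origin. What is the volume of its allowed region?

V_4(1) = π^(4/2) · (1)^4 / Γ(4/2 + 1) = π^2/2 ≈ 4.9348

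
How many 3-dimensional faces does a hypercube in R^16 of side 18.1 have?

Number of 3-faces = C(16,3) · 2^(16-3) = 560 · 8192 = 4587520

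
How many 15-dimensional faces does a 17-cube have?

f_15(17-cube) = (17 choose 15) · 2^2 = 544.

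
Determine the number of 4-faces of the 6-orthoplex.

An n-cross-polytope has 2^(k+1)·C(n,k+1) k-faces. Here 2^5·C(6,5) = 32·6 = 192.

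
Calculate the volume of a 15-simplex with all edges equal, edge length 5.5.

V_15 = √(16) · 5.5^15 / (15! · 2^(15/2)) ≈ 0.00215415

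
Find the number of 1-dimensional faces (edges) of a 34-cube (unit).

The 34-cube has n·2^(n-1) = 34·2^33 = 34·8589934592 = 292057776128 edges.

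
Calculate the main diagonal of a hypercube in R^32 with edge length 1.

The space diagonal of an n-cube of side s is s√n. Here 1·√32 ≈ 5.65685.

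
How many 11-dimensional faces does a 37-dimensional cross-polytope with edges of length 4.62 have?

An n-cross-polytope has 2^(k+1)·C(n,k+1) k-faces. Here 2^12·C(37,12) = 4096·1852482996 = 7587770351616.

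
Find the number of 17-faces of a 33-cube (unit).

Choose 17 of 33 axes to span the face (C(33,17) = 1166803110 ways), then fix each of the remaining 16 coordinates at one of its two extreme values (2^16 = 65536 ways): 1166803110·65536 = 76467608616960.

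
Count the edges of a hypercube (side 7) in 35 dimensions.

Number of 1-faces = C(35,1)·2^(35-1) = 35·17179869184 = 601295421440.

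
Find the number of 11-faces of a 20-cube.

Choose 11 of 20 axes to span the face (C(20,11) = 167960 ways), then fix each of the remaining 9 coordinates at one of its two extreme values (2^9 = 512 ways): 167960·512 = 85995520.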